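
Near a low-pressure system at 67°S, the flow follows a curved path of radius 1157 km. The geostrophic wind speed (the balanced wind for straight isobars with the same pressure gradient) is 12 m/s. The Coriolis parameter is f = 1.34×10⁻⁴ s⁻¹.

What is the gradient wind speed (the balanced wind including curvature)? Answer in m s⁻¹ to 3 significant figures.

11.2 m s⁻¹

Around a low, centrifugal force acts outward with Coriolis, so pressure-gradient force balances both:
(1/ρ)|∂P/∂n| = fV + V²/R  →  V² + fR·V − fR·V_g = 0
With fR = 1.34×10⁻⁴ × 1157×10³ m = 155 m/s:
V = [−fR + √((fR)² + 4 fR V_g)]/2 = [−155 + √(155² + 4×155×12)]/2 = 11.2 m/s
Subgeostrophic (V < V_g = 12 m/s), as expected around a low.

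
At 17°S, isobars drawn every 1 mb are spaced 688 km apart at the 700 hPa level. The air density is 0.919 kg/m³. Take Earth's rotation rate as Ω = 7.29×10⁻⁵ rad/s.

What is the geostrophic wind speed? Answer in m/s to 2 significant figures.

Coriolis parameter at 17°S:
f = 2Ω sin φ = 2 × 7.29×10⁻⁵ × sin 17° = 4.26×10⁻⁵ s⁻¹
Pressure gradient: |∂P/∂n| = 100 Pa / 688000 m = 1.45×10⁻⁴ Pa/m
Geostrophic balance (pressure-gradient force = Coriolis force):
V_g = (1/(fρ)) |∂P/∂n| = 1.45×10⁻⁴ / (4.26×10⁻⁵ × 0.919) = 3.71 m/s

3.7 m/s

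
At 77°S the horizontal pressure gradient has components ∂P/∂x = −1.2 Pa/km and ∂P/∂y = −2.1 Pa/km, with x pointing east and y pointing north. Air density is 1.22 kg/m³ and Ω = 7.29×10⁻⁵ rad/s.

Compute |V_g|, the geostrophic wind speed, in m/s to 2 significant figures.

14 m/s

Coriolis parameter at 77°S:
f = 2Ω sin φ = 2 × 7.29×10⁻⁵ × sin 77° = 1.42×10⁻⁴ s⁻¹
In the Southern Hemisphere f is negative: f = −1.42×10⁻⁴ s⁻¹.
Component geostrophic relations (x east, y north):
u_g = −(1/(fρ)) ∂P/∂y,  v_g = (1/(fρ)) ∂P/∂x
u_g = −(−2.1×10⁻³)/(−1.42×10⁻⁴ × 1.22) = −12.1 m/s;  v_g = (−1.2×10⁻³)/(−1.42×10⁻⁴ × 1.22) = 6.92 m/s
|V_g| = √(u_g² + v_g²) = 14.0 m/s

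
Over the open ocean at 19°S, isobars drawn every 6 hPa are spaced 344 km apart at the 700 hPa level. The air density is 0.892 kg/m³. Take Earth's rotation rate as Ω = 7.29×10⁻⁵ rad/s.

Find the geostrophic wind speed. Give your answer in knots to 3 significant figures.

Coriolis parameter at 19°S:
f = 2Ω sin φ = 2 × 7.29×10⁻⁵ × sin 19° = 4.75×10⁻⁵ s⁻¹
Pressure gradient: |∂P/∂n| = 600 Pa / 344000 m = 1.74×10⁻³ Pa/m
Geostrophic balance (pressure-gradient force = Coriolis force):
V_g = (1/(fρ)) |∂P/∂n| = 1.74×10⁻³ / (4.75×10⁻⁵ × 0.892) = 41.2 m/s
Converting: 41.2 m/s × 1.944 = 80.1 knots

80.1 knots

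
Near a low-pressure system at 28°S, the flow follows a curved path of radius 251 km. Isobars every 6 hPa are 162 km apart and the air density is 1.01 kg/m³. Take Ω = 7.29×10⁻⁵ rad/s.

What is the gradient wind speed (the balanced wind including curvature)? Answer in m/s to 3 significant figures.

Coriolis parameter at 28°S:
f = 2Ω sin φ = 2 × 7.29×10⁻⁵ × sin 28° = 6.84×10⁻⁵ s⁻¹
Pressure gradient: |∂P/∂n| = 600 Pa / 162000 m = 3.70×10⁻³ Pa/m
Geostrophic speed: V_g = |∂P/∂n|/(fρ) = 3.70×10⁻³/(6.84×10⁻⁵ × 1.01) = 53.6 m/s
Around a low, centrifugal force acts outward with Coriolis, so pressure-gradient force balances both:
(1/ρ)|∂P/∂n| = fV + V²/R  →  V² + fR·V − fR·V_g = 0
With fR = 6.84×10⁻⁵ × 251×10³ m = 17.2 m/s:
V = [−fR + √((fR)² + 4 fR V_g)]/2 = [−17.2 + √(17.2² + 4×17.2×53.6)]/2 = 22.9 m/s
Subgeostrophic (V < V_g = 53.6 m/s), as expected around a low.

22.9 m/s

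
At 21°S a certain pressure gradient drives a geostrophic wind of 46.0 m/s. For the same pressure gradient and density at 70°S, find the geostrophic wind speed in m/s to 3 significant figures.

With the same pressure gradient and density, V_g ∝ 1/f ∝ 1/sin φ.
V₂ = V₁ · sin φ₁ / sin φ₂ = 46.0 × sin 21° / sin 70°
V₂ = 46.0 × 0.3584/0.9397 = 17.5 m/s

17.5 m/s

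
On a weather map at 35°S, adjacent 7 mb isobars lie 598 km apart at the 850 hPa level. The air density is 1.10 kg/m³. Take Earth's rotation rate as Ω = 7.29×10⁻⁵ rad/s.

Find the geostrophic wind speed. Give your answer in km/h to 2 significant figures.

Coriolis parameter at 35°S:
f = 2Ω sin φ = 2 × 7.29×10⁻⁵ × sin 35° = 8.36×10⁻⁵ s⁻¹
Pressure gradient: |∂P/∂n| = 700 Pa / 598000 m = 1.17×10⁻³ Pa/m
Geostrophic balance (pressure-gradient force = Coriolis force):
V_g = (1/(fρ)) |∂P/∂n| = 1.17×10⁻³ / (8.36×10⁻⁵ × 1.10) = 12.7 m/s
Converting: 12.7 m/s × 3.6 = 46 km/h

46 km/h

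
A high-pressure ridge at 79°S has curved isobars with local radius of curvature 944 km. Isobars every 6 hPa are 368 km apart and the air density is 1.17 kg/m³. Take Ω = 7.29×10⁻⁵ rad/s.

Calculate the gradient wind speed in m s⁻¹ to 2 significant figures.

11 m s⁻¹

Coriolis parameter at 79°S:
f = 2Ω sin φ = 2 × 7.29×10⁻⁵ × sin 79° = 1.43×10⁻⁴ s⁻¹
Pressure gradient: |∂P/∂n| = 600 Pa / 368000 m = 1.63×10⁻³ Pa/m
Geostrophic speed: V_g = |∂P/∂n|/(fρ) = 1.63×10⁻³/(1.43×10⁻⁴ × 1.17) = 9.74 m/s
Around a high, pressure-gradient force acts outward with centrifugal, so Coriolis balances both:
fV = (1/ρ)|∂P/∂n| + V²/R  →  V² − fR·V + fR·V_g = 0
With fR = 1.43×10⁻⁴ × 944×10³ m = 135 m/s:
V = [fR − √((fR)² − 4 fR V_g)]/2 = [135 − √(135² − 4×135×9.74)]/2 = 10.6 m/s
Supergeostrophic (V > V_g = 9.74 m/s), as expected around a high.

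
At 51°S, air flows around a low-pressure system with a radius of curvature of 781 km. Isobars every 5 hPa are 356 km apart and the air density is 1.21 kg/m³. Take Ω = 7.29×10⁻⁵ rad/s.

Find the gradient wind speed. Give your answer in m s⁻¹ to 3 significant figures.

Coriolis parameter at 51°S:
f = 2Ω sin φ = 2 × 7.29×10⁻⁵ × sin 51° = 1.13×10⁻⁴ s⁻¹
Pressure gradient: |∂P/∂n| = 500 Pa / 356000 m = 1.40×10⁻³ Pa/m
Geostrophic speed: V_g = |∂P/∂n|/(fρ) = 1.40×10⁻³/(1.13×10⁻⁴ × 1.21) = 10.2 m/s
Around a low, centrifugal force acts outward with Coriolis, so pressure-gradient force balances both:
(1/ρ)|∂P/∂n| = fV + V²/R  →  V² + fR·V − fR·V_g = 0
With fR = 1.13×10⁻⁴ × 781×10³ m = 88.5 m/s:
V = [−fR + √((fR)² + 4 fR V_g)]/2 = [−88.5 + √(88.5² + 4×88.5×10.2)]/2 = 9.27 m/s
Subgeostrophic (V < V_g = 10.2 m/s), as expected around a low.

9.27 m s⁻¹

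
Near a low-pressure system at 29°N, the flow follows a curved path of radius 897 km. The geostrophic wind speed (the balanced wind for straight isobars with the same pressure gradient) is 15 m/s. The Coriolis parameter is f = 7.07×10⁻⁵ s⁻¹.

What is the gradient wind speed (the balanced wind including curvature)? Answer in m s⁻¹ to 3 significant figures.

Around a low, centrifugal force acts outward with Coriolis, so pressure-gradient force balances both:
(1/ρ)|∂P/∂n| = fV + V²/R  →  V² + fR·V − fR·V_g = 0
With fR = 7.07×10⁻⁵ × 897×10³ m = 63.4 m/s:
V = [−fR + √((fR)² + 4 fR V_g)]/2 = [−63.4 + √(63.4² + 4×63.4×15)]/2 = 12.5 m/s
Subgeostrophic (V < V_g = 15 m/s), as expected around a low.

12.5 m s⁻¹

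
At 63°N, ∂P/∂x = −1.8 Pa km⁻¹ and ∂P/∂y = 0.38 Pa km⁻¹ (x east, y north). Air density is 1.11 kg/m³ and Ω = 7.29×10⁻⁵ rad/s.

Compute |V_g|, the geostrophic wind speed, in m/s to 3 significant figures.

12.8 m/s

Coriolis parameter at 63°N:
f = 2Ω sin φ = 2 × 7.29×10⁻⁵ × sin 63° = 1.30×10⁻⁴ s⁻¹
Component geostrophic relations (x east, y north):
u_g = −(1/(fρ)) ∂P/∂y,  v_g = (1/(fρ)) ∂P/∂x
u_g = −(0.38×10⁻³)/(1.30×10⁻⁴ × 1.11) = −2.64 m/s;  v_g = (−1.8×10⁻³)/(1.30×10⁻⁴ × 1.11) = −12.5 m/s
|V_g| = √(u_g² + v_g²) = 12.8 m/s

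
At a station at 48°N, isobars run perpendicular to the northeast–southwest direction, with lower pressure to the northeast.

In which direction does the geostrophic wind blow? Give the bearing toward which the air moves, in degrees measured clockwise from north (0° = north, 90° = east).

The pressure-gradient force points toward the northeast (bearing 045°).
Geostrophic balance: in the Northern Hemisphere the Coriolis force deflects motion to the right, so the geostrophic wind blows 90° to the right of the pressure-gradient force (low pressure on the left).
Rotating 045° by 90° clockwise gives 135° — the wind blows toward the southeast.

135°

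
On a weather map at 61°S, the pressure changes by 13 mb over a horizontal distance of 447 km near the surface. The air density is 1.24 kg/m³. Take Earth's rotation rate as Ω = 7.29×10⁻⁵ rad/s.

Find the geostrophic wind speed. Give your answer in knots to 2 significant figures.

36 knots

Coriolis parameter at 61°S:
f = 2Ω sin φ = 2 × 7.29×10⁻⁵ × sin 61° = 1.28×10⁻⁴ s⁻¹
Pressure gradient: |∂P/∂n| = 1300 Pa / 447000 m = 2.91×10⁻³ Pa/m
Geostrophic balance (pressure-gradient force = Coriolis force):
V_g = (1/(fρ)) |∂P/∂n| = 2.91×10⁻³ / (1.28×10⁻⁴ × 1.24) = 18.4 m/s
Converting: 18.4 m/s × 1.944 = 36 knots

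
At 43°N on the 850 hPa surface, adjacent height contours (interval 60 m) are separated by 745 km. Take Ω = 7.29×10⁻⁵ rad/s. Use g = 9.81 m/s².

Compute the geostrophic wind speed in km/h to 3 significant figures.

Coriolis parameter at 43°N:
f = 2Ω sin φ = 2 × 7.29×10⁻⁵ × sin 43° = 9.94×10⁻⁵ s⁻¹
Height gradient: |∂Z/∂n| = 60 m / 745000 m = 8.05×10⁻⁵
On a pressure surface, geostrophic balance gives V_g = (g/f)|∂Z/∂n|:
V_g = 9.81 × 8.05×10⁻⁵ / 9.94×10⁻⁵ = 7.95 m/s
Converting: 7.95 m/s × 3.6 = 28.6 km/h

28.6 km/h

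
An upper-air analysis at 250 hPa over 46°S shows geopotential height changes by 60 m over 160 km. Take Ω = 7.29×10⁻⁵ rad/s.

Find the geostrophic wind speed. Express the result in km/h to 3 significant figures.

Coriolis parameter at 46°S:
f = 2Ω sin φ = 2 × 7.29×10⁻⁵ × sin 46° = 1.05×10⁻⁴ s⁻¹
Height gradient: |∂Z/∂n| = 60 m / 160000 m = 3.75×10⁻⁴
On a pressure surface, geostrophic balance gives V_g = (g/f)|∂Z/∂n|:
V_g = 9.81 × 3.75×10⁻⁴ / 1.05×10⁻⁴ = 35.1 m/s
Converting: 35.1 m/s × 3.6 = 126 km/h

126 km/h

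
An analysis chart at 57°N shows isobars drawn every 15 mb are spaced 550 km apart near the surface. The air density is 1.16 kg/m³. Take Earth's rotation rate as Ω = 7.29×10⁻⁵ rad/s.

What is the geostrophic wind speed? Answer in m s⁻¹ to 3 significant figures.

19.2 m s⁻¹

Coriolis parameter at 57°N:
f = 2Ω sin φ = 2 × 7.29×10⁻⁵ × sin 57° = 1.22×10⁻⁴ s⁻¹
Pressure gradient: |∂P/∂n| = 1500 Pa / 550000 m = 2.73×10⁻³ Pa/m
Geostrophic balance (pressure-gradient force = Coriolis force):
V_g = (1/(fρ)) |∂P/∂n| = 2.73×10⁻³ / (1.22×10⁻⁴ × 1.16) = 19.2 m/s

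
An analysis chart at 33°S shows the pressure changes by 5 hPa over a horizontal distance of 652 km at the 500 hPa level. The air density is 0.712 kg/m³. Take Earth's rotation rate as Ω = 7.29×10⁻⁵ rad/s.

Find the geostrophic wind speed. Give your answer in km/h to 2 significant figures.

Coriolis parameter at 33°S:
f = 2Ω sin φ = 2 × 7.29×10⁻⁵ × sin 33° = 7.94×10⁻⁵ s⁻¹
Pressure gradient: |∂P/∂n| = 500 Pa / 652000 m = 7.67×10⁻⁴ Pa/m
Geostrophic balance (pressure-gradient force = Coriolis force):
V_g = (1/(fρ)) |∂P/∂n| = 7.67×10⁻⁴ / (7.94×10⁻⁵ × 0.712) = 13.6 m/s
Converting: 13.6 m/s × 3.6 = 49 km/h

49 km/h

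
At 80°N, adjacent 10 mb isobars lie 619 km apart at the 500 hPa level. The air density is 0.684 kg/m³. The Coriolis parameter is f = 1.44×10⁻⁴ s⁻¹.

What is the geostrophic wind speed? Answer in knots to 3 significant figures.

31.9 knots

Pressure gradient: |∂P/∂n| = 1000 Pa / 619000 m = 1.62×10⁻³ Pa/m
Geostrophic balance (pressure-gradient force = Coriolis force):
V_g = (1/(fρ)) |∂P/∂n| = 1.62×10⁻³ / (1.44×10⁻⁴ × 0.684) = 16.4 m/s
Converting: 16.4 m/s × 1.944 = 31.9 knots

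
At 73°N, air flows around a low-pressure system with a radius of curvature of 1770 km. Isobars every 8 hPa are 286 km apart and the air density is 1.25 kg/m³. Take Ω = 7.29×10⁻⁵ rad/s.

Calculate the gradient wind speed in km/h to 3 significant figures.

Coriolis parameter at 73°N:
f = 2Ω sin φ = 2 × 7.29×10⁻⁵ × sin 73° = 1.39×10⁻⁴ s⁻¹
Pressure gradient: |∂P/∂n| = 800 Pa / 286000 m = 2.80×10⁻³ Pa/m
Geostrophic speed: V_g = |∂P/∂n|/(fρ) = 2.80×10⁻³/(1.39×10⁻⁴ × 1.25) = 16.0 m/s
Around a low, centrifugal force acts outward with Coriolis, so pressure-gradient force balances both:
(1/ρ)|∂P/∂n| = fV + V²/R  →  V² + fR·V − fR·V_g = 0
With fR = 1.39×10⁻⁴ × 1770×10³ m = 247 m/s:
V = [−fR + √((fR)² + 4 fR V_g)]/2 = [−247 + √(247² + 4×247×16)]/2 = 15.1 m/s
Subgeostrophic (V < V_g = 16 m/s), as expected around a low.
Converting: 15.1 m/s × 3.6 = 54.4 km/h

54.4 km/h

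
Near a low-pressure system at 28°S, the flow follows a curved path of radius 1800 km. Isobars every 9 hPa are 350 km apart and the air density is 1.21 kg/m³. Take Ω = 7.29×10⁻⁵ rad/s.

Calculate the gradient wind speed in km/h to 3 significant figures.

92.5 km/h

Coriolis parameter at 28°S:
f = 2Ω sin φ = 2 × 7.29×10⁻⁵ × sin 28° = 6.84×10⁻⁵ s⁻¹
Pressure gradient: |∂P/∂n| = 900 Pa / 350000 m = 2.57×10⁻³ Pa/m
Geostrophic speed: V_g = |∂P/∂n|/(fρ) = 2.57×10⁻³/(6.84×10⁻⁵ × 1.21) = 31.0 m/s
Around a low, centrifugal force acts outward with Coriolis, so pressure-gradient force balances both:
(1/ρ)|∂P/∂n| = fV + V²/R  →  V² + fR·V − fR·V_g = 0
With fR = 6.84×10⁻⁵ × 1800×10³ m = 123 m/s:
V = [−fR + √((fR)² + 4 fR V_g)]/2 = [−123 + √(123² + 4×123×31)]/2 = 25.7 m/s
Subgeostrophic (V < V_g = 31 m/s), as expected around a low.
Converting: 25.7 m/s × 3.6 = 92.5 km/h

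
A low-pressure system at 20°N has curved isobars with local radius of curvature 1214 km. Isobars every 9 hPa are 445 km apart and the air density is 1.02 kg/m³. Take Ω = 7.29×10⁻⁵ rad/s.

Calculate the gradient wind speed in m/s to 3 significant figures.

27.4 m/s

Coriolis parameter at 20°N:
f = 2Ω sin φ = 2 × 7.29×10⁻⁵ × sin 20° = 4.99×10⁻⁵ s⁻¹
Pressure gradient: |∂P/∂n| = 900 Pa / 445000 m = 2.02×10⁻³ Pa/m
Geostrophic speed: V_g = |∂P/∂n|/(fρ) = 2.02×10⁻³/(4.99×10⁻⁵ × 1.02) = 39.8 m/s
Around a low, centrifugal force acts outward with Coriolis, so pressure-gradient force balances both:
(1/ρ)|∂P/∂n| = fV + V²/R  →  V² + fR·V − fR·V_g = 0
With fR = 4.99×10⁻⁵ × 1214×10³ m = 60.5 m/s:
V = [−fR + √((fR)² + 4 fR V_g)]/2 = [−60.5 + √(60.5² + 4×60.5×39.8)]/2 = 27.4 m/s
Subgeostrophic (V < V_g = 39.8 m/s), as expected around a low.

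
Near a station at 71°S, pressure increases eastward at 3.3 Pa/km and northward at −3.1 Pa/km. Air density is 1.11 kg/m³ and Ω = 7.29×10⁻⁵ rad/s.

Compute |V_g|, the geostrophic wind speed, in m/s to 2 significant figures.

Coriolis parameter at 71°S:
f = 2Ω sin φ = 2 × 7.29×10⁻⁵ × sin 71° = 1.38×10⁻⁴ s⁻¹
In the Southern Hemisphere f is negative: f = −1.38×10⁻⁴ s⁻¹.
Component geostrophic relations (x east, y north):
u_g = −(1/(fρ)) ∂P/∂y,  v_g = (1/(fρ)) ∂P/∂x
u_g = −(−3.1×10⁻³)/(−1.38×10⁻⁴ × 1.11) = −20.3 m/s;  v_g = (3.3×10⁻³)/(−1.38×10⁻⁴ × 1.11) = −21.6 m/s
|V_g| = √(u_g² + v_g²) = 29.6 m/s

30 m/s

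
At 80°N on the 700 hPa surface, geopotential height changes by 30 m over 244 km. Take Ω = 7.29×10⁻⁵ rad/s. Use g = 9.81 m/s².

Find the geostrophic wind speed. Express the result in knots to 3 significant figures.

16.3 knots

Coriolis parameter at 80°N:
f = 2Ω sin φ = 2 × 7.29×10⁻⁵ × sin 80° = 1.44×10⁻⁴ s⁻¹
Height gradient: |∂Z/∂n| = 30 m / 244000 m = 1.23×10⁻⁴
On a pressure surface, geostrophic balance gives V_g = (g/f)|∂Z/∂n|:
V_g = 9.81 × 1.23×10⁻⁴ / 1.44×10⁻⁴ = 8.40 m/s
Converting: 8.40 m/s × 1.944 = 16.3 knots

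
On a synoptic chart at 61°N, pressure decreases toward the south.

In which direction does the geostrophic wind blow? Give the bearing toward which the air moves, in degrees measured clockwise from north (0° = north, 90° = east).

The pressure-gradient force points toward the south (bearing 180°).
Geostrophic balance: in the Northern Hemisphere the Coriolis force deflects motion to the right, so the geostrophic wind blows 90° to the right of the pressure-gradient force (low pressure on the left).
Rotating 180° by 90° clockwise gives 270° — the wind blows toward the west.

270°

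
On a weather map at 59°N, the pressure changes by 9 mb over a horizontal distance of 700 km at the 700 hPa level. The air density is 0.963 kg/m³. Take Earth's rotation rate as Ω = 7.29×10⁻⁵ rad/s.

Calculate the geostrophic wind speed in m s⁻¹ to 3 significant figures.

10.7 m s⁻¹

Coriolis parameter at 59°N:
f = 2Ω sin φ = 2 × 7.29×10⁻⁵ × sin 59° = 1.25×10⁻⁴ s⁻¹
Pressure gradient: |∂P/∂n| = 900 Pa / 700000 m = 1.29×10⁻³ Pa/m
Geostrophic balance (pressure-gradient force = Coriolis force):
V_g = (1/(fρ)) |∂P/∂n| = 1.29×10⁻³ / (1.25×10⁻⁴ × 0.963) = 10.7 m/s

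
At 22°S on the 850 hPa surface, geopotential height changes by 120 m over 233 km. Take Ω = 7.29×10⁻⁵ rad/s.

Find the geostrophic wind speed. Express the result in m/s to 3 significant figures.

Coriolis parameter at 22°S:
f = 2Ω sin φ = 2 × 7.29×10⁻⁵ × sin 22° = 5.46×10⁻⁵ s⁻¹
Height gradient: |∂Z/∂n| = 120 m / 233000 m = 5.15×10⁻⁴
On a pressure surface, geostrophic balance gives V_g = (g/f)|∂Z/∂n|:
V_g = 9.81 × 5.15×10⁻⁴ / 5.46×10⁻⁵ = 92.5 m/s

92.5 m/s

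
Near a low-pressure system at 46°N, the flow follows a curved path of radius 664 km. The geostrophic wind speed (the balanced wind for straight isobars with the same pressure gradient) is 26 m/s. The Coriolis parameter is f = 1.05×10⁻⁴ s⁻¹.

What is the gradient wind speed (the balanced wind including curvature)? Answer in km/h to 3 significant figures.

Around a low, centrifugal force acts outward with Coriolis, so pressure-gradient force balances both:
(1/ρ)|∂P/∂n| = fV + V²/R  →  V² + fR·V − fR·V_g = 0
With fR = 1.05×10⁻⁴ × 664×10³ m = 69.7 m/s:
V = [−fR + √((fR)² + 4 fR V_g)]/2 = [−69.7 + √(69.7² + 4×69.7×26)]/2 = 20.2 m/s
Subgeostrophic (V < V_g = 26 m/s), as expected around a low.
Converting: 20.2 m/s × 3.6 = 72.6 km/h

72.6 km/h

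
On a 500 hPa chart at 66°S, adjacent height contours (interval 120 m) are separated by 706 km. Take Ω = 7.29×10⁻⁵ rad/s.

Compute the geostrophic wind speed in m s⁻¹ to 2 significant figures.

13 m s⁻¹

Coriolis parameter at 66°S:
f = 2Ω sin φ = 2 × 7.29×10⁻⁵ × sin 66° = 1.33×10⁻⁴ s⁻¹
Height gradient: |∂Z/∂n| = 120 m / 706000 m = 1.70×10⁻⁴
On a pressure surface, geostrophic balance gives V_g = (g/f)|∂Z/∂n|:
V_g = 9.81 × 1.70×10⁻⁴ / 1.33×10⁻⁴ = 12.5 m/s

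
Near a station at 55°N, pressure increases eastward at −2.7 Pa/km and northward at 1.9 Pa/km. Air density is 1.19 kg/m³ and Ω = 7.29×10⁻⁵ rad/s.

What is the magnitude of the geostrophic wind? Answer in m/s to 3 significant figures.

Coriolis parameter at 55°N:
f = 2Ω sin φ = 2 × 7.29×10⁻⁵ × sin 55° = 1.19×10⁻⁴ s⁻¹
Component geostrophic relations (x east, y north):
u_g = −(1/(fρ)) ∂P/∂y,  v_g = (1/(fρ)) ∂P/∂x
u_g = −(1.9×10⁻³)/(1.19×10⁻⁴ × 1.19) = −13.4 m/s;  v_g = (−2.7×10⁻³)/(1.19×10⁻⁴ × 1.19) = −19.0 m/s
|V_g| = √(u_g² + v_g²) = 23.2 m/s

23.2 m/s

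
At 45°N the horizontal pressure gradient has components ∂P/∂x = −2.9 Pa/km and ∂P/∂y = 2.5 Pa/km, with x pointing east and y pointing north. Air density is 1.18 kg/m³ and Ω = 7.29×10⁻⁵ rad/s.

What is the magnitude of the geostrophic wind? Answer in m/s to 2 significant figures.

31 m/s

Coriolis parameter at 45°N:
f = 2Ω sin φ = 2 × 7.29×10⁻⁵ × sin 45° = 1.03×10⁻⁴ s⁻¹
Component geostrophic relations (x east, y north):
u_g = −(1/(fρ)) ∂P/∂y,  v_g = (1/(fρ)) ∂P/∂x
u_g = −(2.5×10⁻³)/(1.03×10⁻⁴ × 1.18) = −20.6 m/s;  v_g = (−2.9×10⁻³)/(1.03×10⁻⁴ × 1.18) = −23.8 m/s
|V_g| = √(u_g² + v_g²) = 31.5 m/s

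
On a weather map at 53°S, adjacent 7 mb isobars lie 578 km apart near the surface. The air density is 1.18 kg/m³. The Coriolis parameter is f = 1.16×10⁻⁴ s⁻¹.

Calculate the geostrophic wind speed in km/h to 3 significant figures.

Pressure gradient: |∂P/∂n| = 700 Pa / 578000 m = 1.21×10⁻³ Pa/m
Geostrophic balance (pressure-gradient force = Coriolis force):
V_g = (1/(fρ)) |∂P/∂n| = 1.21×10⁻³ / (1.16×10⁻⁴ × 1.18) = 8.85 m/s
Converting: 8.85 m/s × 3.6 = 31.9 km/h

31.9 km/h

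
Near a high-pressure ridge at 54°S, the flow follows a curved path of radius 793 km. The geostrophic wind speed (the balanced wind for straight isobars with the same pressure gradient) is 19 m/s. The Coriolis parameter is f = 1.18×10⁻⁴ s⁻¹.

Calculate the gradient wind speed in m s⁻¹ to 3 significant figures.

Around a high, pressure-gradient force acts outward with centrifugal, so Coriolis balances both:
fV = (1/ρ)|∂P/∂n| + V²/R  →  V² − fR·V + fR·V_g = 0
With fR = 1.18×10⁻⁴ × 793×10³ m = 93.6 m/s:
V = [fR − √((fR)² − 4 fR V_g)]/2 = [93.6 − √(93.6² − 4×93.6×19)]/2 = 26.5 m/s
Supergeostrophic (V > V_g = 19 m/s), as expected around a high.

26.5 m s⁻¹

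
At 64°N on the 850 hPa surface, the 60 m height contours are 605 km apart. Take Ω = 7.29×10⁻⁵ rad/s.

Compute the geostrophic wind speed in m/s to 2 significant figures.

Coriolis parameter at 64°N:
f = 2Ω sin φ = 2 × 7.29×10⁻⁵ × sin 64° = 1.31×10⁻⁴ s⁻¹
Height gradient: |∂Z/∂n| = 60 m / 605000 m = 9.92×10⁻⁵
On a pressure surface, geostrophic balance gives V_g = (g/f)|∂Z/∂n|:
V_g = 9.81 × 9.92×10⁻⁵ / 1.31×10⁻⁴ = 7.42 m/s

7.4 m/s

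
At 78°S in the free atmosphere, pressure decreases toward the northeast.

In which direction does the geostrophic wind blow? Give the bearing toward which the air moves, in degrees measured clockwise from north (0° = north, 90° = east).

The pressure-gradient force points toward the northeast (bearing 045°).
Geostrophic balance: in the Southern Hemisphere the Coriolis force deflects motion to the left, so the geostrophic wind blows 90° to the left of the pressure-gradient force (low pressure on the right).
Rotating 045° by 90° counterclockwise gives 315° — the wind blows toward the northwest.

315°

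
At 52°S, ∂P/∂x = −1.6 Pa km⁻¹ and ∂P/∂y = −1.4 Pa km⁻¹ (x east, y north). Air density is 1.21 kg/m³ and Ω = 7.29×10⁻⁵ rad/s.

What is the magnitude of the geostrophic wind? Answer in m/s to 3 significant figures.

Coriolis parameter at 52°S:
f = 2Ω sin φ = 2 × 7.29×10⁻⁵ × sin 52° = 1.15×10⁻⁴ s⁻¹
In the Southern Hemisphere f is negative: f = −1.15×10⁻⁴ s⁻¹.
Component geostrophic relations (x east, y north):
u_g = −(1/(fρ)) ∂P/∂y,  v_g = (1/(fρ)) ∂P/∂x
u_g = −(−1.4×10⁻³)/(−1.15×10⁻⁴ × 1.21) = −10.1 m/s;  v_g = (−1.6×10⁻³)/(−1.15×10⁻⁴ × 1.21) = 11.5 m/s
|V_g| = √(u_g² + v_g²) = 15.3 m/s

15.3 m/s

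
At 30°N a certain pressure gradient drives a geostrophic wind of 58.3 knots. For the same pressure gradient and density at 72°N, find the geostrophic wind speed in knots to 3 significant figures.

With the same pressure gradient and density, V_g ∝ 1/f ∝ 1/sin φ.
V₂ = V₁ · sin φ₁ / sin φ₂ = 58.3 × sin 30° / sin 72°
V₂ = 58.3 × 0.5000/0.9511 = 30.7 knots

30.7 knots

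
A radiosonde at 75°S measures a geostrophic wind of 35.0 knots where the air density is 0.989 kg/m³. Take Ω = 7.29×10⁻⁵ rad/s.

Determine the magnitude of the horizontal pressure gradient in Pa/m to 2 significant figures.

2.5×10⁻³ Pa/m

Coriolis parameter at 75°S:
f = 2Ω sin φ = 2 × 7.29×10⁻⁵ × sin 75° = 1.41×10⁻⁴ s⁻¹
Wind speed in SI: 35.0 knots = 18.0 m/s
Geostrophic balance rearranged: |∂P/∂n| = f ρ V_g
|∂P/∂n| = 1.41×10⁻⁴ × 0.989 × 18.0 = 2.51×10⁻³ Pa/m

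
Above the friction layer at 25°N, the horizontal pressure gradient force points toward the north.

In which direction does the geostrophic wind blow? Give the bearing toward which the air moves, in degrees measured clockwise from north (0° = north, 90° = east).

The pressure-gradient force points toward the north (bearing 000°).
Geostrophic balance: in the Northern Hemisphere the Coriolis force deflects motion to the right, so the geostrophic wind blows 90° to the right of the pressure-gradient force (low pressure on the left).
Rotating 000° by 90° clockwise gives 090° — the wind blows toward the east.

090°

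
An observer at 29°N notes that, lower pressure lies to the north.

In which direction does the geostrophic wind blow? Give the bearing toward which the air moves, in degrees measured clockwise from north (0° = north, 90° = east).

090°

The pressure-gradient force points toward the north (bearing 000°).
Geostrophic balance: in the Northern Hemisphere the Coriolis force deflects motion to the right, so the geostrophic wind blows 90° to the right of the pressure-gradient force (low pressure on the left).
Rotating 000° by 90° clockwise gives 090° — the wind blows toward the east.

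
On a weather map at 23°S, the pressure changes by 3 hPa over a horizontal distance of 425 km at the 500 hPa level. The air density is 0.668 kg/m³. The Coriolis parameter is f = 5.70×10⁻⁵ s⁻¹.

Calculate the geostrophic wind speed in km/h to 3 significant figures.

Pressure gradient: |∂P/∂n| = 300 Pa / 425000 m = 7.06×10⁻⁴ Pa/m
Geostrophic balance (pressure-gradient force = Coriolis force):
V_g = (1/(fρ)) |∂P/∂n| = 7.06×10⁻⁴ / (5.70×10⁻⁵ × 0.668) = 18.5 m/s
Converting: 18.5 m/s × 3.6 = 66.7 km/h

66.7 km/h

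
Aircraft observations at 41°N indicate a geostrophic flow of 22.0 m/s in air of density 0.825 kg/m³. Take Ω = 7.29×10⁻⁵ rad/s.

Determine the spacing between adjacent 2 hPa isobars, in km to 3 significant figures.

115 km

Coriolis parameter at 41°N:
f = 2Ω sin φ = 2 × 7.29×10⁻⁵ × sin 41° = 9.57×10⁻⁵ s⁻¹
Geostrophic balance rearranged: |∂P/∂n| = f ρ V_g
|∂P/∂n| = 9.57×10⁻⁵ × 0.825 × 22.0 = 1.74×10⁻³ Pa/m
Isobar spacing: Δn = ΔP/|∂P/∂n| = 200 Pa / 1.74×10⁻³ Pa/m = 115200 m ≈ 115 km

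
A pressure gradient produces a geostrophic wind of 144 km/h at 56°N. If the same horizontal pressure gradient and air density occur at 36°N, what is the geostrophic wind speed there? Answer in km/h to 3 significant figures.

With the same pressure gradient and density, V_g ∝ 1/f ∝ 1/sin φ.
V₂ = V₁ · sin φ₁ / sin φ₂ = 144 × sin 56° / sin 36°
V₂ = 144 × 0.8290/0.5878 = 203 km/h

203 km/h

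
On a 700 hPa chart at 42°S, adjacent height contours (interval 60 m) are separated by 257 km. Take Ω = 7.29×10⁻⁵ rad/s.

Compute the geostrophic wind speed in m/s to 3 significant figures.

Coriolis parameter at 42°S:
f = 2Ω sin φ = 2 × 7.29×10⁻⁵ × sin 42° = 9.76×10⁻⁵ s⁻¹
Height gradient: |∂Z/∂n| = 60 m / 257000 m = 2.33×10⁻⁴
On a pressure surface, geostrophic balance gives V_g = (g/f)|∂Z/∂n|:
V_g = 9.81 × 2.33×10⁻⁴ / 9.76×10⁻⁵ = 23.5 m/s

23.5 m/s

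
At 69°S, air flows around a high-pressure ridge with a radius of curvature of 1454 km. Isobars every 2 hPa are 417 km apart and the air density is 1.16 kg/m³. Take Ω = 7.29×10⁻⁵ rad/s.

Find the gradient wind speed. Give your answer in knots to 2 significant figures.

6.0 knots

Coriolis parameter at 69°S:
f = 2Ω sin φ = 2 × 7.29×10⁻⁵ × sin 69° = 1.36×10⁻⁴ s⁻¹
Pressure gradient: |∂P/∂n| = 200 Pa / 417000 m = 4.80×10⁻⁴ Pa/m
Geostrophic speed: V_g = |∂P/∂n|/(fρ) = 4.80×10⁻⁴/(1.36×10⁻⁴ × 1.16) = 3.04 m/s
Around a high, pressure-gradient force acts outward with centrifugal, so Coriolis balances both:
fV = (1/ρ)|∂P/∂n| + V²/R  →  V² − fR·V + fR·V_g = 0
With fR = 1.36×10⁻⁴ × 1454×10³ m = 198 m/s:
V = [fR − √((fR)² − 4 fR V_g)]/2 = [198 − √(198² − 4×198×3.04)]/2 = 3.09 m/s
Supergeostrophic (V > V_g = 3.04 m/s), as expected around a high.
Converting: 3.09 m/s × 1.944 = 6.0 knots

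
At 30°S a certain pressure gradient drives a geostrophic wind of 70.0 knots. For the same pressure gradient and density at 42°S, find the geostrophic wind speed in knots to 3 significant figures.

52.3 knots

With the same pressure gradient and density, V_g ∝ 1/f ∝ 1/sin φ.
V₂ = V₁ · sin φ₁ / sin φ₂ = 70.0 × sin 30° / sin 42°
V₂ = 70.0 × 0.5000/0.6691 = 52.3 knots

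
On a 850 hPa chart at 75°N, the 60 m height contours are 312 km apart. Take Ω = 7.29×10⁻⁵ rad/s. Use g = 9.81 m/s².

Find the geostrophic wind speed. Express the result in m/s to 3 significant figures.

Coriolis parameter at 75°N:
f = 2Ω sin φ = 2 × 7.29×10⁻⁵ × sin 75° = 1.41×10⁻⁴ s⁻¹
Height gradient: |∂Z/∂n| = 60 m / 312000 m = 1.92×10⁻⁴
On a pressure surface, geostrophic balance gives V_g = (g/f)|∂Z/∂n|:
V_g = 9.81 × 1.92×10⁻⁴ / 1.41×10⁻⁴ = 13.4 m/s

13.4 m/s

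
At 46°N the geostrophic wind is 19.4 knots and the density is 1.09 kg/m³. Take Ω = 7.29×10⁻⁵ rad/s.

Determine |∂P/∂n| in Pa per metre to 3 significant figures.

1.14×10⁻³ Pa/m

Coriolis parameter at 46°N:
f = 2Ω sin φ = 2 × 7.29×10⁻⁵ × sin 46° = 1.05×10⁻⁴ s⁻¹
Wind speed in SI: 19.4 knots = 9.98 m/s
Geostrophic balance rearranged: |∂P/∂n| = f ρ V_g
|∂P/∂n| = 1.05×10⁻⁴ × 1.09 × 9.98 = 1.14×10⁻³ Pa/m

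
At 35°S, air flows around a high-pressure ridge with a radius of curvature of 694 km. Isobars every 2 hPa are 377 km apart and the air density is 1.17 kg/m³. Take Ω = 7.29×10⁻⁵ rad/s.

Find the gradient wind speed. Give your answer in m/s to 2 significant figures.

6.1 m/s

Coriolis parameter at 35°S:
f = 2Ω sin φ = 2 × 7.29×10⁻⁵ × sin 35° = 8.36×10⁻⁵ s⁻¹
Pressure gradient: |∂P/∂n| = 200 Pa / 377000 m = 5.31×10⁻⁴ Pa/m
Geostrophic speed: V_g = |∂P/∂n|/(fρ) = 5.31×10⁻⁴/(8.36×10⁻⁵ × 1.17) = 5.42 m/s
Around a high, pressure-gradient force acts outward with centrifugal, so Coriolis balances both:
fV = (1/ρ)|∂P/∂n| + V²/R  →  V² − fR·V + fR·V_g = 0
With fR = 8.36×10⁻⁵ × 694×10³ m = 58.0 m/s:
V = [fR − √((fR)² − 4 fR V_g)]/2 = [58.0 − √(58.0² − 4×58.0×5.42)]/2 = 6.05 m/s
Supergeostrophic (V > V_g = 5.42 m/s), as expected around a high.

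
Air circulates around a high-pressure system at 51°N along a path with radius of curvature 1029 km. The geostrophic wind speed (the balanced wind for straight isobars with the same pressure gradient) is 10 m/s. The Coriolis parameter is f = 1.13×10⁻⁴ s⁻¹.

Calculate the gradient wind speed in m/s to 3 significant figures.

11.1 m/s

Around a high, pressure-gradient force acts outward with centrifugal, so Coriolis balances both:
fV = (1/ρ)|∂P/∂n| + V²/R  →  V² − fR·V + fR·V_g = 0
With fR = 1.13×10⁻⁴ × 1029×10³ m = 116 m/s:
V = [fR − √((fR)² − 4 fR V_g)]/2 = [116 − √(116² − 4×116×10)]/2 = 11.1 m/s
Supergeostrophic (V > V_g = 10 m/s), as expected around a high.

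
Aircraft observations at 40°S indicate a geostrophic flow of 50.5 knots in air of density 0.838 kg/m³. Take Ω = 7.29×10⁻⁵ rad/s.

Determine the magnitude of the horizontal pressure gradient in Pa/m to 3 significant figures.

2.04×10⁻³ Pa/m

Coriolis parameter at 40°S:
f = 2Ω sin φ = 2 × 7.29×10⁻⁵ × sin 40° = 9.37×10⁻⁵ s⁻¹
Wind speed in SI: 50.5 knots = 26.0 m/s
Geostrophic balance rearranged: |∂P/∂n| = f ρ V_g
|∂P/∂n| = 9.37×10⁻⁵ × 0.838 × 26.0 = 2.04×10⁻³ Pa/m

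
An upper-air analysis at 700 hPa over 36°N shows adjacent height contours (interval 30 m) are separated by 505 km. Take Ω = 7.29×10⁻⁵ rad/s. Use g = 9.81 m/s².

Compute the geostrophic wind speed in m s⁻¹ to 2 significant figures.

6.8 m s⁻¹

Coriolis parameter at 36°N:
f = 2Ω sin φ = 2 × 7.29×10⁻⁵ × sin 36° = 8.57×10⁻⁵ s⁻¹
Height gradient: |∂Z/∂n| = 30 m / 505000 m = 5.94×10⁻⁵
On a pressure surface, geostrophic balance gives V_g = (g/f)|∂Z/∂n|:
V_g = 9.81 × 5.94×10⁻⁵ / 8.57×10⁻⁵ = 6.80 m/s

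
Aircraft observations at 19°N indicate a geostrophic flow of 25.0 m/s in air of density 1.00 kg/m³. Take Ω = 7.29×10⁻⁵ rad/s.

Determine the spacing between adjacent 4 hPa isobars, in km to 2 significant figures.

Coriolis parameter at 19°N:
f = 2Ω sin φ = 2 × 7.29×10⁻⁵ × sin 19° = 4.75×10⁻⁵ s⁻¹
Geostrophic balance rearranged: |∂P/∂n| = f ρ V_g
|∂P/∂n| = 4.75×10⁻⁵ × 1.00 × 25.0 = 1.19×10⁻³ Pa/m
Isobar spacing: Δn = ΔP/|∂P/∂n| = 400 Pa / 1.19×10⁻³ Pa/m = 337070 m ≈ 340 km

340 km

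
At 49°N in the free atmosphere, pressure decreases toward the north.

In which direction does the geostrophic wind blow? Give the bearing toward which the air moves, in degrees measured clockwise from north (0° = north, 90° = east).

090°

The pressure-gradient force points toward the north (bearing 000°).
Geostrophic balance: in the Northern Hemisphere the Coriolis force deflects motion to the right, so the geostrophic wind blows 90° to the right of the pressure-gradient force (low pressure on the left).
Rotating 000° by 90° clockwise gives 090° — the wind blows toward the east.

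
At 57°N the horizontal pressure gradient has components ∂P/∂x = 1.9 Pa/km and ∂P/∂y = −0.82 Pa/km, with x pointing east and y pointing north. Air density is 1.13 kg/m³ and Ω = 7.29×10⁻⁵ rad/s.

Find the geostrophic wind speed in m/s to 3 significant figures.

15.0 m/s

Coriolis parameter at 57°N:
f = 2Ω sin φ = 2 × 7.29×10⁻⁵ × sin 57° = 1.22×10⁻⁴ s⁻¹
Component geostrophic relations (x east, y north):
u_g = −(1/(fρ)) ∂P/∂y,  v_g = (1/(fρ)) ∂P/∂x
u_g = −(−0.82×10⁻³)/(1.22×10⁻⁴ × 1.13) = 5.93 m/s;  v_g = (1.9×10⁻³)/(1.22×10⁻⁴ × 1.13) = 13.8 m/s
|V_g| = √(u_g² + v_g²) = 15.0 m/s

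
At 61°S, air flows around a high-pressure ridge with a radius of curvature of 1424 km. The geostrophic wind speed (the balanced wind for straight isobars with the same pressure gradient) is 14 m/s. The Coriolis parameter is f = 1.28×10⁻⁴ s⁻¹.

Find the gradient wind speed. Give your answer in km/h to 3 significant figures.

Around a high, pressure-gradient force acts outward with centrifugal, so Coriolis balances both:
fV = (1/ρ)|∂P/∂n| + V²/R  →  V² − fR·V + fR·V_g = 0
With fR = 1.28×10⁻⁴ × 1424×10³ m = 182 m/s:
V = [fR − √((fR)² − 4 fR V_g)]/2 = [182 − √(182² − 4×182×14)]/2 = 15.3 m/s
Supergeostrophic (V > V_g = 14 m/s), as expected around a high.
Converting: 15.3 m/s × 3.6 = 55.0 km/h

55.0 km/h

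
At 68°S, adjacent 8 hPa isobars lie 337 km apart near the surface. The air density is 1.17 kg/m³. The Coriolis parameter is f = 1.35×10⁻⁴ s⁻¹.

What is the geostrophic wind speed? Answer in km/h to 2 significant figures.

54 km/h

Pressure gradient: |∂P/∂n| = 800 Pa / 337000 m = 2.37×10⁻³ Pa/m
Geostrophic balance (pressure-gradient force = Coriolis force):
V_g = (1/(fρ)) |∂P/∂n| = 2.37×10⁻³ / (1.35×10⁻⁴ × 1.17) = 15.0 m/s
Converting: 15.0 m/s × 3.6 = 54 km/h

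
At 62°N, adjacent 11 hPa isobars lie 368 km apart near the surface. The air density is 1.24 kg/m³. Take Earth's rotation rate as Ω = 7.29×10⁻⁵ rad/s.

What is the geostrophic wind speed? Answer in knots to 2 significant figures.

Coriolis parameter at 62°N:
f = 2Ω sin φ = 2 × 7.29×10⁻⁵ × sin 62° = 1.29×10⁻⁴ s⁻¹
Pressure gradient: |∂P/∂n| = 1100 Pa / 368000 m = 2.99×10⁻³ Pa/m
Geostrophic balance (pressure-gradient force = Coriolis force):
V_g = (1/(fρ)) |∂P/∂n| = 2.99×10⁻³ / (1.29×10⁻⁴ × 1.24) = 18.7 m/s
Converting: 18.7 m/s × 1.944 = 36 knots

36 knots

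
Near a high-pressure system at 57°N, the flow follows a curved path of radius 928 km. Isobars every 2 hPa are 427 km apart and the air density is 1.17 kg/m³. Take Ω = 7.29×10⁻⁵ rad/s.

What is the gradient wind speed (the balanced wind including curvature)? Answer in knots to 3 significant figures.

6.56 knots

Coriolis parameter at 57°N:
f = 2Ω sin φ = 2 × 7.29×10⁻⁵ × sin 57° = 1.22×10⁻⁴ s⁻¹
Pressure gradient: |∂P/∂n| = 200 Pa / 427000 m = 4.68×10⁻⁴ Pa/m
Geostrophic speed: V_g = |∂P/∂n|/(fρ) = 4.68×10⁻⁴/(1.22×10⁻⁴ × 1.17) = 3.27 m/s
Around a high, pressure-gradient force acts outward with centrifugal, so Coriolis balances both:
fV = (1/ρ)|∂P/∂n| + V²/R  →  V² − fR·V + fR·V_g = 0
With fR = 1.22×10⁻⁴ × 928×10³ m = 113 m/s:
V = [fR − √((fR)² − 4 fR V_g)]/2 = [113 − √(113² − 4×113×3.27)]/2 = 3.37 m/s
Supergeostrophic (V > V_g = 3.27 m/s), as expected around a high.
Converting: 3.37 m/s × 1.944 = 6.56 knots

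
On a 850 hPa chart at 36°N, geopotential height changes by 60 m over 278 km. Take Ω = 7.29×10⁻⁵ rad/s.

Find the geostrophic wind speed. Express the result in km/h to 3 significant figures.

88.9 km/h

Coriolis parameter at 36°N:
f = 2Ω sin φ = 2 × 7.29×10⁻⁵ × sin 36° = 8.57×10⁻⁵ s⁻¹
Height gradient: |∂Z/∂n| = 60 m / 278000 m = 2.16×10⁻⁴
On a pressure surface, geostrophic balance gives V_g = (g/f)|∂Z/∂n|:
V_g = 9.81 × 2.16×10⁻⁴ / 8.57×10⁻⁵ = 24.7 m/s
Converting: 24.7 m/s × 3.6 = 88.9 km/h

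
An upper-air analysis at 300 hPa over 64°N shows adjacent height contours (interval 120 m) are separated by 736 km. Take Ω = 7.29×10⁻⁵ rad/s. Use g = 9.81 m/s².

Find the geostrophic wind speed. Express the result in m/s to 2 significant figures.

12 m/s

Coriolis parameter at 64°N:
f = 2Ω sin φ = 2 × 7.29×10⁻⁵ × sin 64° = 1.31×10⁻⁴ s⁻¹
Height gradient: |∂Z/∂n| = 120 m / 736000 m = 1.63×10⁻⁴
On a pressure surface, geostrophic balance gives V_g = (g/f)|∂Z/∂n|:
V_g = 9.81 × 1.63×10⁻⁴ / 1.31×10⁻⁴ = 12.2 m/s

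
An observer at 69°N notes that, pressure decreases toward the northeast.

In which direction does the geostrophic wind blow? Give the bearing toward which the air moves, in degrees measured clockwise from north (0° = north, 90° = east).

135°

The pressure-gradient force points toward the northeast (bearing 045°).
Geostrophic balance: in the Northern Hemisphere the Coriolis force deflects motion to the right, so the geostrophic wind blows 90° to the right of the pressure-gradient force (low pressure on the left).
Rotating 045° by 90° clockwise gives 135° — the wind blows toward the southeast.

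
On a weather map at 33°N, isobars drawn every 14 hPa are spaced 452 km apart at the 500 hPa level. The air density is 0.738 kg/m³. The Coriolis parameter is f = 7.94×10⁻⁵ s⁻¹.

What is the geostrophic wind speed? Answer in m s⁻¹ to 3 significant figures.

Pressure gradient: |∂P/∂n| = 1400 Pa / 452000 m = 3.10×10⁻³ Pa/m
Geostrophic balance (pressure-gradient force = Coriolis force):
V_g = (1/(fρ)) |∂P/∂n| = 3.10×10⁻³ / (7.94×10⁻⁵ × 0.738) = 52.9 m/s

52.9 m s⁻¹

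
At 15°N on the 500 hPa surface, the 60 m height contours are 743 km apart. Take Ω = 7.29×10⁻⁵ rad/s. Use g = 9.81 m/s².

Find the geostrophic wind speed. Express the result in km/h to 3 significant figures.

Coriolis parameter at 15°N:
f = 2Ω sin φ = 2 × 7.29×10⁻⁵ × sin 15° = 3.77×10⁻⁵ s⁻¹
Height gradient: |∂Z/∂n| = 60 m / 743000 m = 8.08×10⁻⁵
On a pressure surface, geostrophic balance gives V_g = (g/f)|∂Z/∂n|:
V_g = 9.81 × 8.08×10⁻⁵ / 3.77×10⁻⁵ = 21.0 m/s
Converting: 21.0 m/s × 3.6 = 75.6 km/h

75.6 km/h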